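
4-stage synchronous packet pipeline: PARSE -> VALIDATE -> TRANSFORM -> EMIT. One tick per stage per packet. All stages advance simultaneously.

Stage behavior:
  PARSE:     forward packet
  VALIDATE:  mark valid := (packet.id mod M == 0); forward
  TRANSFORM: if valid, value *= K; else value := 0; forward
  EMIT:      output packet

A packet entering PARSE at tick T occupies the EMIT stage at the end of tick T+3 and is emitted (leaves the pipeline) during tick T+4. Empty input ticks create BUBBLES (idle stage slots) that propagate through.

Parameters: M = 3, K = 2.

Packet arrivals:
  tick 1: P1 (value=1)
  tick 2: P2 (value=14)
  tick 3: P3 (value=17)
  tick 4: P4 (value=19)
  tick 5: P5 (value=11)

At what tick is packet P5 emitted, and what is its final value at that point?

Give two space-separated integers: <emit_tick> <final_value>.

Tick 1: [PARSE:P1(v=1,ok=F), VALIDATE:-, TRANSFORM:-, EMIT:-] out:-; in:P1
Tick 2: [PARSE:P2(v=14,ok=F), VALIDATE:P1(v=1,ok=F), TRANSFORM:-, EMIT:-] out:-; in:P2
Tick 3: [PARSE:P3(v=17,ok=F), VALIDATE:P2(v=14,ok=F), TRANSFORM:P1(v=0,ok=F), EMIT:-] out:-; in:P3
Tick 4: [PARSE:P4(v=19,ok=F), VALIDATE:P3(v=17,ok=T), TRANSFORM:P2(v=0,ok=F), EMIT:P1(v=0,ok=F)] out:-; in:P4
Tick 5: [PARSE:P5(v=11,ok=F), VALIDATE:P4(v=19,ok=F), TRANSFORM:P3(v=34,ok=T), EMIT:P2(v=0,ok=F)] out:P1(v=0); in:P5
Tick 6: [PARSE:-, VALIDATE:P5(v=11,ok=F), TRANSFORM:P4(v=0,ok=F), EMIT:P3(v=34,ok=T)] out:P2(v=0); in:-
Tick 7: [PARSE:-, VALIDATE:-, TRANSFORM:P5(v=0,ok=F), EMIT:P4(v=0,ok=F)] out:P3(v=34); in:-
Tick 8: [PARSE:-, VALIDATE:-, TRANSFORM:-, EMIT:P5(v=0,ok=F)] out:P4(v=0); in:-
Tick 9: [PARSE:-, VALIDATE:-, TRANSFORM:-, EMIT:-] out:P5(v=0); in:-
P5: arrives tick 5, valid=False (id=5, id%3=2), emit tick 9, final value 0

Answer: 9 0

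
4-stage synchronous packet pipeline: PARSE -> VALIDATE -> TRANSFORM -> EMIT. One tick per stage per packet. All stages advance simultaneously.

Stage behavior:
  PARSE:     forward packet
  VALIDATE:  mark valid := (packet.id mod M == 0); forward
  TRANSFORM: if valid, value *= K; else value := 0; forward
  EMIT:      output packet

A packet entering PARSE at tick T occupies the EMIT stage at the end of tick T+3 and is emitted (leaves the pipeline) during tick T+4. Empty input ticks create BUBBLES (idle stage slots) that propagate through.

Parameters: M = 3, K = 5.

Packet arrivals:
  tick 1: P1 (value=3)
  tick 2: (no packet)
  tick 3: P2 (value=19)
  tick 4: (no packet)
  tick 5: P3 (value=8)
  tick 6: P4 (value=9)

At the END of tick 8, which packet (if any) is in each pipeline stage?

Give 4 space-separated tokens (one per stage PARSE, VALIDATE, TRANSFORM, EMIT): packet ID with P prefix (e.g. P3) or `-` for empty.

Tick 1: [PARSE:P1(v=3,ok=F), VALIDATE:-, TRANSFORM:-, EMIT:-] out:-; in:P1
Tick 2: [PARSE:-, VALIDATE:P1(v=3,ok=F), TRANSFORM:-, EMIT:-] out:-; in:-
Tick 3: [PARSE:P2(v=19,ok=F), VALIDATE:-, TRANSFORM:P1(v=0,ok=F), EMIT:-] out:-; in:P2
Tick 4: [PARSE:-, VALIDATE:P2(v=19,ok=F), TRANSFORM:-, EMIT:P1(v=0,ok=F)] out:-; in:-
Tick 5: [PARSE:P3(v=8,ok=F), VALIDATE:-, TRANSFORM:P2(v=0,ok=F), EMIT:-] out:P1(v=0); in:P3
Tick 6: [PARSE:P4(v=9,ok=F), VALIDATE:P3(v=8,ok=T), TRANSFORM:-, EMIT:P2(v=0,ok=F)] out:-; in:P4
Tick 7: [PARSE:-, VALIDATE:P4(v=9,ok=F), TRANSFORM:P3(v=40,ok=T), EMIT:-] out:P2(v=0); in:-
Tick 8: [PARSE:-, VALIDATE:-, TRANSFORM:P4(v=0,ok=F), EMIT:P3(v=40,ok=T)] out:-; in:-
At end of tick 8: ['-', '-', 'P4', 'P3']

Answer: - - P4 P3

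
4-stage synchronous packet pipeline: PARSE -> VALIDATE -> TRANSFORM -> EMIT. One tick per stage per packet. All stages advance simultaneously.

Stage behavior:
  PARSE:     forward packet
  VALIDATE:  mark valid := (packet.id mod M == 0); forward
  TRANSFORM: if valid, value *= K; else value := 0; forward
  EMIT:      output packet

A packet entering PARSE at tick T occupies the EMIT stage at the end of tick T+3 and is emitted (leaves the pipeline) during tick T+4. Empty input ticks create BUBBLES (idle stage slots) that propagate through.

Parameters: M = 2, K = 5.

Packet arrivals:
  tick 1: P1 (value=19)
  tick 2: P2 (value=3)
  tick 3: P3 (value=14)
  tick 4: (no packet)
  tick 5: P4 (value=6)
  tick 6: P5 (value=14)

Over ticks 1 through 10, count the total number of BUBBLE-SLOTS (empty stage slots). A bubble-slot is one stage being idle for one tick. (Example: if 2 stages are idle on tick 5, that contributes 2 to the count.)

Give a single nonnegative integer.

Tick 1: [PARSE:P1(v=19,ok=F), VALIDATE:-, TRANSFORM:-, EMIT:-] out:-; bubbles=3
Tick 2: [PARSE:P2(v=3,ok=F), VALIDATE:P1(v=19,ok=F), TRANSFORM:-, EMIT:-] out:-; bubbles=2
Tick 3: [PARSE:P3(v=14,ok=F), VALIDATE:P2(v=3,ok=T), TRANSFORM:P1(v=0,ok=F), EMIT:-] out:-; bubbles=1
Tick 4: [PARSE:-, VALIDATE:P3(v=14,ok=F), TRANSFORM:P2(v=15,ok=T), EMIT:P1(v=0,ok=F)] out:-; bubbles=1
Tick 5: [PARSE:P4(v=6,ok=F), VALIDATE:-, TRANSFORM:P3(v=0,ok=F), EMIT:P2(v=15,ok=T)] out:P1(v=0); bubbles=1
Tick 6: [PARSE:P5(v=14,ok=F), VALIDATE:P4(v=6,ok=T), TRANSFORM:-, EMIT:P3(v=0,ok=F)] out:P2(v=15); bubbles=1
Tick 7: [PARSE:-, VALIDATE:P5(v=14,ok=F), TRANSFORM:P4(v=30,ok=T), EMIT:-] out:P3(v=0); bubbles=2
Tick 8: [PARSE:-, VALIDATE:-, TRANSFORM:P5(v=0,ok=F), EMIT:P4(v=30,ok=T)] out:-; bubbles=2
Tick 9: [PARSE:-, VALIDATE:-, TRANSFORM:-, EMIT:P5(v=0,ok=F)] out:P4(v=30); bubbles=3
Tick 10: [PARSE:-, VALIDATE:-, TRANSFORM:-, EMIT:-] out:P5(v=0); bubbles=4
Total bubble-slots: 20

Answer: 20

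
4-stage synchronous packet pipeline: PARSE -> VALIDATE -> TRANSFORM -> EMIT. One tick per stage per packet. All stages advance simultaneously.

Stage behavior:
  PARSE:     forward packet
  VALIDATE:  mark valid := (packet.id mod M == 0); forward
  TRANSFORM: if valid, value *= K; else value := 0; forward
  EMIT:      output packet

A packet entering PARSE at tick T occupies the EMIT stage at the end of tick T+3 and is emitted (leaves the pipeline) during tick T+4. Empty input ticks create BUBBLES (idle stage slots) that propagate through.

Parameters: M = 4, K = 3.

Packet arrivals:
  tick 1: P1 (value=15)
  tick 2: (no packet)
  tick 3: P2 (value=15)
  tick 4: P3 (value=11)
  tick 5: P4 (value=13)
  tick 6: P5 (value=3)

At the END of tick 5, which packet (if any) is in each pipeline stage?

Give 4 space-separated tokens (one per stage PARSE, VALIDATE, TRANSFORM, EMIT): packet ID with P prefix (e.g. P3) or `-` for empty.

Tick 1: [PARSE:P1(v=15,ok=F), VALIDATE:-, TRANSFORM:-, EMIT:-] out:-; in:P1
Tick 2: [PARSE:-, VALIDATE:P1(v=15,ok=F), TRANSFORM:-, EMIT:-] out:-; in:-
Tick 3: [PARSE:P2(v=15,ok=F), VALIDATE:-, TRANSFORM:P1(v=0,ok=F), EMIT:-] out:-; in:P2
Tick 4: [PARSE:P3(v=11,ok=F), VALIDATE:P2(v=15,ok=F), TRANSFORM:-, EMIT:P1(v=0,ok=F)] out:-; in:P3
Tick 5: [PARSE:P4(v=13,ok=F), VALIDATE:P3(v=11,ok=F), TRANSFORM:P2(v=0,ok=F), EMIT:-] out:P1(v=0); in:P4
At end of tick 5: ['P4', 'P3', 'P2', '-']

Answer: P4 P3 P2 -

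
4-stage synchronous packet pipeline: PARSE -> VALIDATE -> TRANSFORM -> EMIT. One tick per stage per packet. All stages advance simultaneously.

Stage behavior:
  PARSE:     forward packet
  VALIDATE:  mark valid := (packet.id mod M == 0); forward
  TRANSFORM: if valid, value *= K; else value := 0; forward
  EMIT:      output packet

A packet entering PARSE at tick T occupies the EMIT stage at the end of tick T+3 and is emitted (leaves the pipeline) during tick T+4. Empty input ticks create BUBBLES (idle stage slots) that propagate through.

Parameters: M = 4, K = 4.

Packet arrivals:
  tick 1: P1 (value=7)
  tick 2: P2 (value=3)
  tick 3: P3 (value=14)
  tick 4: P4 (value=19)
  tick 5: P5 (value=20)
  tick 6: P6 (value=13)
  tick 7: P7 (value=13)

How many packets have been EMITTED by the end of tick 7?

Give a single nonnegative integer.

Answer: 3

Derivation:
Tick 1: [PARSE:P1(v=7,ok=F), VALIDATE:-, TRANSFORM:-, EMIT:-] out:-; in:P1
Tick 2: [PARSE:P2(v=3,ok=F), VALIDATE:P1(v=7,ok=F), TRANSFORM:-, EMIT:-] out:-; in:P2
Tick 3: [PARSE:P3(v=14,ok=F), VALIDATE:P2(v=3,ok=F), TRANSFORM:P1(v=0,ok=F), EMIT:-] out:-; in:P3
Tick 4: [PARSE:P4(v=19,ok=F), VALIDATE:P3(v=14,ok=F), TRANSFORM:P2(v=0,ok=F), EMIT:P1(v=0,ok=F)] out:-; in:P4
Tick 5: [PARSE:P5(v=20,ok=F), VALIDATE:P4(v=19,ok=T), TRANSFORM:P3(v=0,ok=F), EMIT:P2(v=0,ok=F)] out:P1(v=0); in:P5
Tick 6: [PARSE:P6(v=13,ok=F), VALIDATE:P5(v=20,ok=F), TRANSFORM:P4(v=76,ok=T), EMIT:P3(v=0,ok=F)] out:P2(v=0); in:P6
Tick 7: [PARSE:P7(v=13,ok=F), VALIDATE:P6(v=13,ok=F), TRANSFORM:P5(v=0,ok=F), EMIT:P4(v=76,ok=T)] out:P3(v=0); in:P7
Emitted by tick 7: ['P1', 'P2', 'P3']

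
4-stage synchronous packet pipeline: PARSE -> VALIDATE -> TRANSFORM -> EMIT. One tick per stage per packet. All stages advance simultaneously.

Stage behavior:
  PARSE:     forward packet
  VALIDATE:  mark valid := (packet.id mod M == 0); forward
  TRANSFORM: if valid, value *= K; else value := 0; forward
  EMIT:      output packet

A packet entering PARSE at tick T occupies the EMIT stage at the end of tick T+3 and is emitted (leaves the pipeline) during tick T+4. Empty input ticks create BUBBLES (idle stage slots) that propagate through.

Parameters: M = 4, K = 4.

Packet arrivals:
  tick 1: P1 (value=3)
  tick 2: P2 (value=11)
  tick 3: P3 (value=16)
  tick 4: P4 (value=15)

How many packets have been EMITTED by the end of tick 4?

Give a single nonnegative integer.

Tick 1: [PARSE:P1(v=3,ok=F), VALIDATE:-, TRANSFORM:-, EMIT:-] out:-; in:P1
Tick 2: [PARSE:P2(v=11,ok=F), VALIDATE:P1(v=3,ok=F), TRANSFORM:-, EMIT:-] out:-; in:P2
Tick 3: [PARSE:P3(v=16,ok=F), VALIDATE:P2(v=11,ok=F), TRANSFORM:P1(v=0,ok=F), EMIT:-] out:-; in:P3
Tick 4: [PARSE:P4(v=15,ok=F), VALIDATE:P3(v=16,ok=F), TRANSFORM:P2(v=0,ok=F), EMIT:P1(v=0,ok=F)] out:-; in:P4
Emitted by tick 4: []

Answer: 0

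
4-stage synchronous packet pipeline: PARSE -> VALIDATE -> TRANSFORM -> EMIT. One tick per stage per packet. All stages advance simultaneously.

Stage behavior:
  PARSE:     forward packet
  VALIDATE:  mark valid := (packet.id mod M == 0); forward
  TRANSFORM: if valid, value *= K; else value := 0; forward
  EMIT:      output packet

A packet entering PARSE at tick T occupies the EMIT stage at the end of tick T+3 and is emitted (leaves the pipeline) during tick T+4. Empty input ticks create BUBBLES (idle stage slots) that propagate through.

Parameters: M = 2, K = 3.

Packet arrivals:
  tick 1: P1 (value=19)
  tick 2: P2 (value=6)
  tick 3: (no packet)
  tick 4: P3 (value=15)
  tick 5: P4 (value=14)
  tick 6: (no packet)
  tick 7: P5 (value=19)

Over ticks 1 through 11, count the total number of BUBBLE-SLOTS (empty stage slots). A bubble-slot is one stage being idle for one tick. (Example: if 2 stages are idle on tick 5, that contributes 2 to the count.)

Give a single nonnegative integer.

Answer: 24

Derivation:
Tick 1: [PARSE:P1(v=19,ok=F), VALIDATE:-, TRANSFORM:-, EMIT:-] out:-; bubbles=3
Tick 2: [PARSE:P2(v=6,ok=F), VALIDATE:P1(v=19,ok=F), TRANSFORM:-, EMIT:-] out:-; bubbles=2
Tick 3: [PARSE:-, VALIDATE:P2(v=6,ok=T), TRANSFORM:P1(v=0,ok=F), EMIT:-] out:-; bubbles=2
Tick 4: [PARSE:P3(v=15,ok=F), VALIDATE:-, TRANSFORM:P2(v=18,ok=T), EMIT:P1(v=0,ok=F)] out:-; bubbles=1
Tick 5: [PARSE:P4(v=14,ok=F), VALIDATE:P3(v=15,ok=F), TRANSFORM:-, EMIT:P2(v=18,ok=T)] out:P1(v=0); bubbles=1
Tick 6: [PARSE:-, VALIDATE:P4(v=14,ok=T), TRANSFORM:P3(v=0,ok=F), EMIT:-] out:P2(v=18); bubbles=2
Tick 7: [PARSE:P5(v=19,ok=F), VALIDATE:-, TRANSFORM:P4(v=42,ok=T), EMIT:P3(v=0,ok=F)] out:-; bubbles=1
Tick 8: [PARSE:-, VALIDATE:P5(v=19,ok=F), TRANSFORM:-, EMIT:P4(v=42,ok=T)] out:P3(v=0); bubbles=2
Tick 9: [PARSE:-, VALIDATE:-, TRANSFORM:P5(v=0,ok=F), EMIT:-] out:P4(v=42); bubbles=3
Tick 10: [PARSE:-, VALIDATE:-, TRANSFORM:-, EMIT:P5(v=0,ok=F)] out:-; bubbles=3
Tick 11: [PARSE:-, VALIDATE:-, TRANSFORM:-, EMIT:-] out:P5(v=0); bubbles=4
Total bubble-slots: 24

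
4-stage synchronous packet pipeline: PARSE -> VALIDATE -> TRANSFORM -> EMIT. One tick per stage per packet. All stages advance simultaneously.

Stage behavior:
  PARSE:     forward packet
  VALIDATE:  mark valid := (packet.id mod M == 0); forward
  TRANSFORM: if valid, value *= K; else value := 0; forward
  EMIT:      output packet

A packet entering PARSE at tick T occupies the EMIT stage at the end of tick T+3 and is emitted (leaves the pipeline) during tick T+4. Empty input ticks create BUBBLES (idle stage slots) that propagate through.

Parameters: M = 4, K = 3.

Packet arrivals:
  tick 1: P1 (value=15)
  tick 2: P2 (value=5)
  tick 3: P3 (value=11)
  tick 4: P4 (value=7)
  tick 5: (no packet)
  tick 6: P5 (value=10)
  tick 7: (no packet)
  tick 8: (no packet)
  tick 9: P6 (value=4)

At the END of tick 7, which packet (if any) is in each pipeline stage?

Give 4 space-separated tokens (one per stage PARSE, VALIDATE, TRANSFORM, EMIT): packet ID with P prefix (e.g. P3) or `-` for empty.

Tick 1: [PARSE:P1(v=15,ok=F), VALIDATE:-, TRANSFORM:-, EMIT:-] out:-; in:P1
Tick 2: [PARSE:P2(v=5,ok=F), VALIDATE:P1(v=15,ok=F), TRANSFORM:-, EMIT:-] out:-; in:P2
Tick 3: [PARSE:P3(v=11,ok=F), VALIDATE:P2(v=5,ok=F), TRANSFORM:P1(v=0,ok=F), EMIT:-] out:-; in:P3
Tick 4: [PARSE:P4(v=7,ok=F), VALIDATE:P3(v=11,ok=F), TRANSFORM:P2(v=0,ok=F), EMIT:P1(v=0,ok=F)] out:-; in:P4
Tick 5: [PARSE:-, VALIDATE:P4(v=7,ok=T), TRANSFORM:P3(v=0,ok=F), EMIT:P2(v=0,ok=F)] out:P1(v=0); in:-
Tick 6: [PARSE:P5(v=10,ok=F), VALIDATE:-, TRANSFORM:P4(v=21,ok=T), EMIT:P3(v=0,ok=F)] out:P2(v=0); in:P5
Tick 7: [PARSE:-, VALIDATE:P5(v=10,ok=F), TRANSFORM:-, EMIT:P4(v=21,ok=T)] out:P3(v=0); in:-
At end of tick 7: ['-', 'P5', '-', 'P4']

Answer: - P5 - P4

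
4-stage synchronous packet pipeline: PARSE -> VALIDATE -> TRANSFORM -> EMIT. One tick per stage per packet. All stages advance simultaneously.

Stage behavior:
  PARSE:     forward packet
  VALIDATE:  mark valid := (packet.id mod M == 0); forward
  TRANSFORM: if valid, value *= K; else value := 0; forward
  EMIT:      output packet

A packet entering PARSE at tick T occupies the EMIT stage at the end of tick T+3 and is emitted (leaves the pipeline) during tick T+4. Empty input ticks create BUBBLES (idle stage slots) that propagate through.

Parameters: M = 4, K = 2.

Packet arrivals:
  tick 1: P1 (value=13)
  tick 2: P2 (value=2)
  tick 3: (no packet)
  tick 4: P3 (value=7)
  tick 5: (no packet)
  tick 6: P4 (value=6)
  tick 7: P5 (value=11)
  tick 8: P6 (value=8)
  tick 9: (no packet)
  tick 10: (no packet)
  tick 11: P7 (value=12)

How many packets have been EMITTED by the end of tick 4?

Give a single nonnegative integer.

Tick 1: [PARSE:P1(v=13,ok=F), VALIDATE:-, TRANSFORM:-, EMIT:-] out:-; in:P1
Tick 2: [PARSE:P2(v=2,ok=F), VALIDATE:P1(v=13,ok=F), TRANSFORM:-, EMIT:-] out:-; in:P2
Tick 3: [PARSE:-, VALIDATE:P2(v=2,ok=F), TRANSFORM:P1(v=0,ok=F), EMIT:-] out:-; in:-
Tick 4: [PARSE:P3(v=7,ok=F), VALIDATE:-, TRANSFORM:P2(v=0,ok=F), EMIT:P1(v=0,ok=F)] out:-; in:P3
Emitted by tick 4: []

Answer: 0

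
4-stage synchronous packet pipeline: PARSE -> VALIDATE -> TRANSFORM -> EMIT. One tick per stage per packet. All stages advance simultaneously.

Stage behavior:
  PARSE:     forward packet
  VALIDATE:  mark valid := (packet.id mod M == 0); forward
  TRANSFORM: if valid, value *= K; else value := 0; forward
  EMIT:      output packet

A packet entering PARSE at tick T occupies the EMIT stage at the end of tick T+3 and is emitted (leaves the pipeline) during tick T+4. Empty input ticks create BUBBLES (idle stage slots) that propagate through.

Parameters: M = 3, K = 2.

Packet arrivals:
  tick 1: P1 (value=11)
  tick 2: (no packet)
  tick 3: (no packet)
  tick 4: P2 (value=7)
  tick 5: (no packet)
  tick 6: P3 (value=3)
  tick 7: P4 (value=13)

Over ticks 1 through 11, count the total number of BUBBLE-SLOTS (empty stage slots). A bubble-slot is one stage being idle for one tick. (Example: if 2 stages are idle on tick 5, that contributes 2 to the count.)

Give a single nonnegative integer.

Answer: 28

Derivation:
Tick 1: [PARSE:P1(v=11,ok=F), VALIDATE:-, TRANSFORM:-, EMIT:-] out:-; bubbles=3
Tick 2: [PARSE:-, VALIDATE:P1(v=11,ok=F), TRANSFORM:-, EMIT:-] out:-; bubbles=3
Tick 3: [PARSE:-, VALIDATE:-, TRANSFORM:P1(v=0,ok=F), EMIT:-] out:-; bubbles=3
Tick 4: [PARSE:P2(v=7,ok=F), VALIDATE:-, TRANSFORM:-, EMIT:P1(v=0,ok=F)] out:-; bubbles=2
Tick 5: [PARSE:-, VALIDATE:P2(v=7,ok=F), TRANSFORM:-, EMIT:-] out:P1(v=0); bubbles=3
Tick 6: [PARSE:P3(v=3,ok=F), VALIDATE:-, TRANSFORM:P2(v=0,ok=F), EMIT:-] out:-; bubbles=2
Tick 7: [PARSE:P4(v=13,ok=F), VALIDATE:P3(v=3,ok=T), TRANSFORM:-, EMIT:P2(v=0,ok=F)] out:-; bubbles=1
Tick 8: [PARSE:-, VALIDATE:P4(v=13,ok=F), TRANSFORM:P3(v=6,ok=T), EMIT:-] out:P2(v=0); bubbles=2
Tick 9: [PARSE:-, VALIDATE:-, TRANSFORM:P4(v=0,ok=F), EMIT:P3(v=6,ok=T)] out:-; bubbles=2
Tick 10: [PARSE:-, VALIDATE:-, TRANSFORM:-, EMIT:P4(v=0,ok=F)] out:P3(v=6); bubbles=3
Tick 11: [PARSE:-, VALIDATE:-, TRANSFORM:-, EMIT:-] out:P4(v=0); bubbles=4
Total bubble-slots: 28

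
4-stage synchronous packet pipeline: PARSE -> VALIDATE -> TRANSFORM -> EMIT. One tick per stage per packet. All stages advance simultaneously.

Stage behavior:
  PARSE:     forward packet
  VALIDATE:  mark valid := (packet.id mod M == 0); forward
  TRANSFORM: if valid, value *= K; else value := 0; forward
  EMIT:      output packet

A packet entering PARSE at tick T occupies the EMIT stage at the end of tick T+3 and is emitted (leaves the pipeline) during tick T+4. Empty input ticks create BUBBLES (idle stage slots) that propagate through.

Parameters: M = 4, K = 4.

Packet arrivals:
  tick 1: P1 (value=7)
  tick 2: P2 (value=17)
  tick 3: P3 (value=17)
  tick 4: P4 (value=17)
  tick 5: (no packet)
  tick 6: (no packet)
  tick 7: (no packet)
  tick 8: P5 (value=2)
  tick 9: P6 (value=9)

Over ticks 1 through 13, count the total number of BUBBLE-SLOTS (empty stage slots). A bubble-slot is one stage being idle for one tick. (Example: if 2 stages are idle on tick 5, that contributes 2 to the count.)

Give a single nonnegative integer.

Tick 1: [PARSE:P1(v=7,ok=F), VALIDATE:-, TRANSFORM:-, EMIT:-] out:-; bubbles=3
Tick 2: [PARSE:P2(v=17,ok=F), VALIDATE:P1(v=7,ok=F), TRANSFORM:-, EMIT:-] out:-; bubbles=2
Tick 3: [PARSE:P3(v=17,ok=F), VALIDATE:P2(v=17,ok=F), TRANSFORM:P1(v=0,ok=F), EMIT:-] out:-; bubbles=1
Tick 4: [PARSE:P4(v=17,ok=F), VALIDATE:P3(v=17,ok=F), TRANSFORM:P2(v=0,ok=F), EMIT:P1(v=0,ok=F)] out:-; bubbles=0
Tick 5: [PARSE:-, VALIDATE:P4(v=17,ok=T), TRANSFORM:P3(v=0,ok=F), EMIT:P2(v=0,ok=F)] out:P1(v=0); bubbles=1
Tick 6: [PARSE:-, VALIDATE:-, TRANSFORM:P4(v=68,ok=T), EMIT:P3(v=0,ok=F)] out:P2(v=0); bubbles=2
Tick 7: [PARSE:-, VALIDATE:-, TRANSFORM:-, EMIT:P4(v=68,ok=T)] out:P3(v=0); bubbles=3
Tick 8: [PARSE:P5(v=2,ok=F), VALIDATE:-, TRANSFORM:-, EMIT:-] out:P4(v=68); bubbles=3
Tick 9: [PARSE:P6(v=9,ok=F), VALIDATE:P5(v=2,ok=F), TRANSFORM:-, EMIT:-] out:-; bubbles=2
Tick 10: [PARSE:-, VALIDATE:P6(v=9,ok=F), TRANSFORM:P5(v=0,ok=F), EMIT:-] out:-; bubbles=2
Tick 11: [PARSE:-, VALIDATE:-, TRANSFORM:P6(v=0,ok=F), EMIT:P5(v=0,ok=F)] out:-; bubbles=2
Tick 12: [PARSE:-, VALIDATE:-, TRANSFORM:-, EMIT:P6(v=0,ok=F)] out:P5(v=0); bubbles=3
Tick 13: [PARSE:-, VALIDATE:-, TRANSFORM:-, EMIT:-] out:P6(v=0); bubbles=4
Total bubble-slots: 28

Answer: 28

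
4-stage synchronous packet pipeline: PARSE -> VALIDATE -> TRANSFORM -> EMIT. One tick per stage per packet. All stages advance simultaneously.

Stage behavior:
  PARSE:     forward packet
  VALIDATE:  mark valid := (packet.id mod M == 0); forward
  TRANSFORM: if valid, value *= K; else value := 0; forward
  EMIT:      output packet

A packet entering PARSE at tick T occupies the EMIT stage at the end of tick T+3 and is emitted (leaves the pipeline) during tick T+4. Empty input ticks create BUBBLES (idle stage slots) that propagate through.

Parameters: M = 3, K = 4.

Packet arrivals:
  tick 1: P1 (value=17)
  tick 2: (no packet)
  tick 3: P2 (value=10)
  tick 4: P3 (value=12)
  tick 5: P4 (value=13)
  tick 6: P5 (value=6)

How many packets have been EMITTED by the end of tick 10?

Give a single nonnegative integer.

Answer: 5

Derivation:
Tick 1: [PARSE:P1(v=17,ok=F), VALIDATE:-, TRANSFORM:-, EMIT:-] out:-; in:P1
Tick 2: [PARSE:-, VALIDATE:P1(v=17,ok=F), TRANSFORM:-, EMIT:-] out:-; in:-
Tick 3: [PARSE:P2(v=10,ok=F), VALIDATE:-, TRANSFORM:P1(v=0,ok=F), EMIT:-] out:-; in:P2
Tick 4: [PARSE:P3(v=12,ok=F), VALIDATE:P2(v=10,ok=F), TRANSFORM:-, EMIT:P1(v=0,ok=F)] out:-; in:P3
Tick 5: [PARSE:P4(v=13,ok=F), VALIDATE:P3(v=12,ok=T), TRANSFORM:P2(v=0,ok=F), EMIT:-] out:P1(v=0); in:P4
Tick 6: [PARSE:P5(v=6,ok=F), VALIDATE:P4(v=13,ok=F), TRANSFORM:P3(v=48,ok=T), EMIT:P2(v=0,ok=F)] out:-; in:P5
Tick 7: [PARSE:-, VALIDATE:P5(v=6,ok=F), TRANSFORM:P4(v=0,ok=F), EMIT:P3(v=48,ok=T)] out:P2(v=0); in:-
Tick 8: [PARSE:-, VALIDATE:-, TRANSFORM:P5(v=0,ok=F), EMIT:P4(v=0,ok=F)] out:P3(v=48); in:-
Tick 9: [PARSE:-, VALIDATE:-, TRANSFORM:-, EMIT:P5(v=0,ok=F)] out:P4(v=0); in:-
Tick 10: [PARSE:-, VALIDATE:-, TRANSFORM:-, EMIT:-] out:P5(v=0); in:-
Emitted by tick 10: ['P1', 'P2', 'P3', 'P4', 'P5']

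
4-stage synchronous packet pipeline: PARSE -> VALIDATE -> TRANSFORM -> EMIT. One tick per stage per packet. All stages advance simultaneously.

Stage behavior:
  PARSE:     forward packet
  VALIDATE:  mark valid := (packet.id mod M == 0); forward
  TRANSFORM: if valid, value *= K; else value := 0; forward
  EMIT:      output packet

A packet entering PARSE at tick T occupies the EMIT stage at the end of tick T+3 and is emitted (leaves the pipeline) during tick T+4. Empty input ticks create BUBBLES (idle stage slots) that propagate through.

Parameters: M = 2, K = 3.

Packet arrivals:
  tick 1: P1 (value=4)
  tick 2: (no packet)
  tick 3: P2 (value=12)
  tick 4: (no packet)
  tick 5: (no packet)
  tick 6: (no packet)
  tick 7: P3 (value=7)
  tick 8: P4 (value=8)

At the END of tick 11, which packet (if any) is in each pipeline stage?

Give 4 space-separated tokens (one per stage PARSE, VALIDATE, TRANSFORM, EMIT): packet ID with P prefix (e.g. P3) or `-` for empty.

Tick 1: [PARSE:P1(v=4,ok=F), VALIDATE:-, TRANSFORM:-, EMIT:-] out:-; in:P1
Tick 2: [PARSE:-, VALIDATE:P1(v=4,ok=F), TRANSFORM:-, EMIT:-] out:-; in:-
Tick 3: [PARSE:P2(v=12,ok=F), VALIDATE:-, TRANSFORM:P1(v=0,ok=F), EMIT:-] out:-; in:P2
Tick 4: [PARSE:-, VALIDATE:P2(v=12,ok=T), TRANSFORM:-, EMIT:P1(v=0,ok=F)] out:-; in:-
Tick 5: [PARSE:-, VALIDATE:-, TRANSFORM:P2(v=36,ok=T), EMIT:-] out:P1(v=0); in:-
Tick 6: [PARSE:-, VALIDATE:-, TRANSFORM:-, EMIT:P2(v=36,ok=T)] out:-; in:-
Tick 7: [PARSE:P3(v=7,ok=F), VALIDATE:-, TRANSFORM:-, EMIT:-] out:P2(v=36); in:P3
Tick 8: [PARSE:P4(v=8,ok=F), VALIDATE:P3(v=7,ok=F), TRANSFORM:-, EMIT:-] out:-; in:P4
Tick 9: [PARSE:-, VALIDATE:P4(v=8,ok=T), TRANSFORM:P3(v=0,ok=F), EMIT:-] out:-; in:-
Tick 10: [PARSE:-, VALIDATE:-, TRANSFORM:P4(v=24,ok=T), EMIT:P3(v=0,ok=F)] out:-; in:-
Tick 11: [PARSE:-, VALIDATE:-, TRANSFORM:-, EMIT:P4(v=24,ok=T)] out:P3(v=0); in:-
At end of tick 11: ['-', '-', '-', 'P4']

Answer: - - - P4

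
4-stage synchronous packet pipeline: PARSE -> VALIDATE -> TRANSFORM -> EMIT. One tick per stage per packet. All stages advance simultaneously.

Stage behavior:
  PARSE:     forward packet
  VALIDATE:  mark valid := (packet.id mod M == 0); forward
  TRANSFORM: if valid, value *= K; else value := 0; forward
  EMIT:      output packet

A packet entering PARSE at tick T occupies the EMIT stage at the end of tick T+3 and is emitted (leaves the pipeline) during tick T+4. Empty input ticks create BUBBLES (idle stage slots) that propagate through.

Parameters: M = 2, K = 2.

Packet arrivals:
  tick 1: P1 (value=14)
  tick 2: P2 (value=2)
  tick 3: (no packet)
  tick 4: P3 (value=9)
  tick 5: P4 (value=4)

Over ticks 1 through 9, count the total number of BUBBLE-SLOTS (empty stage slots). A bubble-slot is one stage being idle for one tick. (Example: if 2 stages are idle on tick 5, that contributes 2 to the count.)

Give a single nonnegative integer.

Tick 1: [PARSE:P1(v=14,ok=F), VALIDATE:-, TRANSFORM:-, EMIT:-] out:-; bubbles=3
Tick 2: [PARSE:P2(v=2,ok=F), VALIDATE:P1(v=14,ok=F), TRANSFORM:-, EMIT:-] out:-; bubbles=2
Tick 3: [PARSE:-, VALIDATE:P2(v=2,ok=T), TRANSFORM:P1(v=0,ok=F), EMIT:-] out:-; bubbles=2
Tick 4: [PARSE:P3(v=9,ok=F), VALIDATE:-, TRANSFORM:P2(v=4,ok=T), EMIT:P1(v=0,ok=F)] out:-; bubbles=1
Tick 5: [PARSE:P4(v=4,ok=F), VALIDATE:P3(v=9,ok=F), TRANSFORM:-, EMIT:P2(v=4,ok=T)] out:P1(v=0); bubbles=1
Tick 6: [PARSE:-, VALIDATE:P4(v=4,ok=T), TRANSFORM:P3(v=0,ok=F), EMIT:-] out:P2(v=4); bubbles=2
Tick 7: [PARSE:-, VALIDATE:-, TRANSFORM:P4(v=8,ok=T), EMIT:P3(v=0,ok=F)] out:-; bubbles=2
Tick 8: [PARSE:-, VALIDATE:-, TRANSFORM:-, EMIT:P4(v=8,ok=T)] out:P3(v=0); bubbles=3
Tick 9: [PARSE:-, VALIDATE:-, TRANSFORM:-, EMIT:-] out:P4(v=8); bubbles=4
Total bubble-slots: 20

Answer: 20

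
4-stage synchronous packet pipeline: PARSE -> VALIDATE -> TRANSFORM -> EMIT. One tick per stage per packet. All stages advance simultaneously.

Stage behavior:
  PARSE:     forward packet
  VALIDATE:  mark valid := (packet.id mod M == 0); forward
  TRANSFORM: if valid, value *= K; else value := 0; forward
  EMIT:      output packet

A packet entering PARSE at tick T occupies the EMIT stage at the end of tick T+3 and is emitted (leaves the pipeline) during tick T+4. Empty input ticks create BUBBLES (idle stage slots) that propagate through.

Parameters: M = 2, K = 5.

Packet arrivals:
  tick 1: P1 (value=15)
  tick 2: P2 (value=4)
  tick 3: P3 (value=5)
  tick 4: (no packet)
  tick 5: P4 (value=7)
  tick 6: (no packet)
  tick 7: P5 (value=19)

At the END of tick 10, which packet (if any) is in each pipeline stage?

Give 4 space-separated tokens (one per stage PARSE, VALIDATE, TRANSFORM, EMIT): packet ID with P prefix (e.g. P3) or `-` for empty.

Answer: - - - P5

Derivation:
Tick 1: [PARSE:P1(v=15,ok=F), VALIDATE:-, TRANSFORM:-, EMIT:-] out:-; in:P1
Tick 2: [PARSE:P2(v=4,ok=F), VALIDATE:P1(v=15,ok=F), TRANSFORM:-, EMIT:-] out:-; in:P2
Tick 3: [PARSE:P3(v=5,ok=F), VALIDATE:P2(v=4,ok=T), TRANSFORM:P1(v=0,ok=F), EMIT:-] out:-; in:P3
Tick 4: [PARSE:-, VALIDATE:P3(v=5,ok=F), TRANSFORM:P2(v=20,ok=T), EMIT:P1(v=0,ok=F)] out:-; in:-
Tick 5: [PARSE:P4(v=7,ok=F), VALIDATE:-, TRANSFORM:P3(v=0,ok=F), EMIT:P2(v=20,ok=T)] out:P1(v=0); in:P4
Tick 6: [PARSE:-, VALIDATE:P4(v=7,ok=T), TRANSFORM:-, EMIT:P3(v=0,ok=F)] out:P2(v=20); in:-
Tick 7: [PARSE:P5(v=19,ok=F), VALIDATE:-, TRANSFORM:P4(v=35,ok=T), EMIT:-] out:P3(v=0); in:P5
Tick 8: [PARSE:-, VALIDATE:P5(v=19,ok=F), TRANSFORM:-, EMIT:P4(v=35,ok=T)] out:-; in:-
Tick 9: [PARSE:-, VALIDATE:-, TRANSFORM:P5(v=0,ok=F), EMIT:-] out:P4(v=35); in:-
Tick 10: [PARSE:-, VALIDATE:-, TRANSFORM:-, EMIT:P5(v=0,ok=F)] out:-; in:-
At end of tick 10: ['-', '-', '-', 'P5']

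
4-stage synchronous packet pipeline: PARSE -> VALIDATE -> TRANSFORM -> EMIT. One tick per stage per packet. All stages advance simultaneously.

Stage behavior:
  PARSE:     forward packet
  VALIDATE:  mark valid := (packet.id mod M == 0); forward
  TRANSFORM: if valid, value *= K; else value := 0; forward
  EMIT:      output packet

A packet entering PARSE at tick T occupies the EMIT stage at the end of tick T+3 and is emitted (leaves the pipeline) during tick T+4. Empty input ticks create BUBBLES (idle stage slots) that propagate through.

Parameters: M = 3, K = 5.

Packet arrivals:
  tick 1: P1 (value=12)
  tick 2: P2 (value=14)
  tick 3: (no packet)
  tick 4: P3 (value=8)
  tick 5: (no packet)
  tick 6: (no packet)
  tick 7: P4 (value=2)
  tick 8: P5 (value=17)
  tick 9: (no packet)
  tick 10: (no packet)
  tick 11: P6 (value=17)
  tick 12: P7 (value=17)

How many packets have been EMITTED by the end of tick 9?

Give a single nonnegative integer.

Answer: 3

Derivation:
Tick 1: [PARSE:P1(v=12,ok=F), VALIDATE:-, TRANSFORM:-, EMIT:-] out:-; in:P1
Tick 2: [PARSE:P2(v=14,ok=F), VALIDATE:P1(v=12,ok=F), TRANSFORM:-, EMIT:-] out:-; in:P2
Tick 3: [PARSE:-, VALIDATE:P2(v=14,ok=F), TRANSFORM:P1(v=0,ok=F), EMIT:-] out:-; in:-
Tick 4: [PARSE:P3(v=8,ok=F), VALIDATE:-, TRANSFORM:P2(v=0,ok=F), EMIT:P1(v=0,ok=F)] out:-; in:P3
Tick 5: [PARSE:-, VALIDATE:P3(v=8,ok=T), TRANSFORM:-, EMIT:P2(v=0,ok=F)] out:P1(v=0); in:-
Tick 6: [PARSE:-, VALIDATE:-, TRANSFORM:P3(v=40,ok=T), EMIT:-] out:P2(v=0); in:-
Tick 7: [PARSE:P4(v=2,ok=F), VALIDATE:-, TRANSFORM:-, EMIT:P3(v=40,ok=T)] out:-; in:P4
Tick 8: [PARSE:P5(v=17,ok=F), VALIDATE:P4(v=2,ok=F), TRANSFORM:-, EMIT:-] out:P3(v=40); in:P5
Tick 9: [PARSE:-, VALIDATE:P5(v=17,ok=F), TRANSFORM:P4(v=0,ok=F), EMIT:-] out:-; in:-
Emitted by tick 9: ['P1', 'P2', 'P3']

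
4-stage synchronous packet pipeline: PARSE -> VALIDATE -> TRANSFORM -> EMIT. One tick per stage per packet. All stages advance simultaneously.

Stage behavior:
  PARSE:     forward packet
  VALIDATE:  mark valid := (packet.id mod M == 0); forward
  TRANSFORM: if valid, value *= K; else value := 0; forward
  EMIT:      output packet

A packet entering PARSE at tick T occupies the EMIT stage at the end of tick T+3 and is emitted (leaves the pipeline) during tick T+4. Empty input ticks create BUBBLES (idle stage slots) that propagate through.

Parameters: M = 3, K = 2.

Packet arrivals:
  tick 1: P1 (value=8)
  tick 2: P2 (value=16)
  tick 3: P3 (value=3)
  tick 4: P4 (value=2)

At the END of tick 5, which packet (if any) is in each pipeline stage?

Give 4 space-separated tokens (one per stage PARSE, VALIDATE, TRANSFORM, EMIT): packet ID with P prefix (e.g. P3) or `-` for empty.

Answer: - P4 P3 P2

Derivation:
Tick 1: [PARSE:P1(v=8,ok=F), VALIDATE:-, TRANSFORM:-, EMIT:-] out:-; in:P1
Tick 2: [PARSE:P2(v=16,ok=F), VALIDATE:P1(v=8,ok=F), TRANSFORM:-, EMIT:-] out:-; in:P2
Tick 3: [PARSE:P3(v=3,ok=F), VALIDATE:P2(v=16,ok=F), TRANSFORM:P1(v=0,ok=F), EMIT:-] out:-; in:P3
Tick 4: [PARSE:P4(v=2,ok=F), VALIDATE:P3(v=3,ok=T), TRANSFORM:P2(v=0,ok=F), EMIT:P1(v=0,ok=F)] out:-; in:P4
Tick 5: [PARSE:-, VALIDATE:P4(v=2,ok=F), TRANSFORM:P3(v=6,ok=T), EMIT:P2(v=0,ok=F)] out:P1(v=0); in:-
At end of tick 5: ['-', 'P4', 'P3', 'P2']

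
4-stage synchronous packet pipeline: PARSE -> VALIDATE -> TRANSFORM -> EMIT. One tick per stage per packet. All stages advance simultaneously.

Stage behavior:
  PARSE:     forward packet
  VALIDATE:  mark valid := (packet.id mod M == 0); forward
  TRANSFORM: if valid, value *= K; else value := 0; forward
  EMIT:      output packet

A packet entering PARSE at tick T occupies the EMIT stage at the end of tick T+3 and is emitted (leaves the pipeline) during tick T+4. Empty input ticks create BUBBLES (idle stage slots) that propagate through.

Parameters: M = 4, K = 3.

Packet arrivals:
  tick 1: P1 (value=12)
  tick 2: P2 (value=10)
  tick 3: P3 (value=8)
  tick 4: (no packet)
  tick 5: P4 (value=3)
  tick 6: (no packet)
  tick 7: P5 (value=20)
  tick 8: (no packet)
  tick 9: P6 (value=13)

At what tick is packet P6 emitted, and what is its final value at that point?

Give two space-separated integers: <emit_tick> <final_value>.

Tick 1: [PARSE:P1(v=12,ok=F), VALIDATE:-, TRANSFORM:-, EMIT:-] out:-; in:P1
Tick 2: [PARSE:P2(v=10,ok=F), VALIDATE:P1(v=12,ok=F), TRANSFORM:-, EMIT:-] out:-; in:P2
Tick 3: [PARSE:P3(v=8,ok=F), VALIDATE:P2(v=10,ok=F), TRANSFORM:P1(v=0,ok=F), EMIT:-] out:-; in:P3
Tick 4: [PARSE:-, VALIDATE:P3(v=8,ok=F), TRANSFORM:P2(v=0,ok=F), EMIT:P1(v=0,ok=F)] out:-; in:-
Tick 5: [PARSE:P4(v=3,ok=F), VALIDATE:-, TRANSFORM:P3(v=0,ok=F), EMIT:P2(v=0,ok=F)] out:P1(v=0); in:P4
Tick 6: [PARSE:-, VALIDATE:P4(v=3,ok=T), TRANSFORM:-, EMIT:P3(v=0,ok=F)] out:P2(v=0); in:-
Tick 7: [PARSE:P5(v=20,ok=F), VALIDATE:-, TRANSFORM:P4(v=9,ok=T), EMIT:-] out:P3(v=0); in:P5
Tick 8: [PARSE:-, VALIDATE:P5(v=20,ok=F), TRANSFORM:-, EMIT:P4(v=9,ok=T)] out:-; in:-
Tick 9: [PARSE:P6(v=13,ok=F), VALIDATE:-, TRANSFORM:P5(v=0,ok=F), EMIT:-] out:P4(v=9); in:P6
Tick 10: [PARSE:-, VALIDATE:P6(v=13,ok=F), TRANSFORM:-, EMIT:P5(v=0,ok=F)] out:-; in:-
Tick 11: [PARSE:-, VALIDATE:-, TRANSFORM:P6(v=0,ok=F), EMIT:-] out:P5(v=0); in:-
Tick 12: [PARSE:-, VALIDATE:-, TRANSFORM:-, EMIT:P6(v=0,ok=F)] out:-; in:-
Tick 13: [PARSE:-, VALIDATE:-, TRANSFORM:-, EMIT:-] out:P6(v=0); in:-
P6: arrives tick 9, valid=False (id=6, id%4=2), emit tick 13, final value 0

Answer: 13 0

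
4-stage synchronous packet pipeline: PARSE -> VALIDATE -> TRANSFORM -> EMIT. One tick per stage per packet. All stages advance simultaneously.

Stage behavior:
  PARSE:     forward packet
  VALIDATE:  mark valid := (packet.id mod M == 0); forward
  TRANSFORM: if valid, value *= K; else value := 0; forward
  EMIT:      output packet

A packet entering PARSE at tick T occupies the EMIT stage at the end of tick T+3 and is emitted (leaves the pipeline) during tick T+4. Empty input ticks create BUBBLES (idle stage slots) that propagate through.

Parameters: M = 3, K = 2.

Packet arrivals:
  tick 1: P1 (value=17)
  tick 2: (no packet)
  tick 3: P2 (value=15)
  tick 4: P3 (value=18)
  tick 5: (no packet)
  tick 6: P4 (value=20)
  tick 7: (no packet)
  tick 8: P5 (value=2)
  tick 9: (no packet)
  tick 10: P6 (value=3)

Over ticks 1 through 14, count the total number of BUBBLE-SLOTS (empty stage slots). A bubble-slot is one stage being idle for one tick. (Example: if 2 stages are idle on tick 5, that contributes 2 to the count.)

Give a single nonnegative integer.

Tick 1: [PARSE:P1(v=17,ok=F), VALIDATE:-, TRANSFORM:-, EMIT:-] out:-; bubbles=3
Tick 2: [PARSE:-, VALIDATE:P1(v=17,ok=F), TRANSFORM:-, EMIT:-] out:-; bubbles=3
Tick 3: [PARSE:P2(v=15,ok=F), VALIDATE:-, TRANSFORM:P1(v=0,ok=F), EMIT:-] out:-; bubbles=2
Tick 4: [PARSE:P3(v=18,ok=F), VALIDATE:P2(v=15,ok=F), TRANSFORM:-, EMIT:P1(v=0,ok=F)] out:-; bubbles=1
Tick 5: [PARSE:-, VALIDATE:P3(v=18,ok=T), TRANSFORM:P2(v=0,ok=F), EMIT:-] out:P1(v=0); bubbles=2
Tick 6: [PARSE:P4(v=20,ok=F), VALIDATE:-, TRANSFORM:P3(v=36,ok=T), EMIT:P2(v=0,ok=F)] out:-; bubbles=1
Tick 7: [PARSE:-, VALIDATE:P4(v=20,ok=F), TRANSFORM:-, EMIT:P3(v=36,ok=T)] out:P2(v=0); bubbles=2
Tick 8: [PARSE:P5(v=2,ok=F), VALIDATE:-, TRANSFORM:P4(v=0,ok=F), EMIT:-] out:P3(v=36); bubbles=2
Tick 9: [PARSE:-, VALIDATE:P5(v=2,ok=F), TRANSFORM:-, EMIT:P4(v=0,ok=F)] out:-; bubbles=2
Tick 10: [PARSE:P6(v=3,ok=F), VALIDATE:-, TRANSFORM:P5(v=0,ok=F), EMIT:-] out:P4(v=0); bubbles=2
Tick 11: [PARSE:-, VALIDATE:P6(v=3,ok=T), TRANSFORM:-, EMIT:P5(v=0,ok=F)] out:-; bubbles=2
Tick 12: [PARSE:-, VALIDATE:-, TRANSFORM:P6(v=6,ok=T), EMIT:-] out:P5(v=0); bubbles=3
Tick 13: [PARSE:-, VALIDATE:-, TRANSFORM:-, EMIT:P6(v=6,ok=T)] out:-; bubbles=3
Tick 14: [PARSE:-, VALIDATE:-, TRANSFORM:-, EMIT:-] out:P6(v=6); bubbles=4
Total bubble-slots: 32

Answer: 32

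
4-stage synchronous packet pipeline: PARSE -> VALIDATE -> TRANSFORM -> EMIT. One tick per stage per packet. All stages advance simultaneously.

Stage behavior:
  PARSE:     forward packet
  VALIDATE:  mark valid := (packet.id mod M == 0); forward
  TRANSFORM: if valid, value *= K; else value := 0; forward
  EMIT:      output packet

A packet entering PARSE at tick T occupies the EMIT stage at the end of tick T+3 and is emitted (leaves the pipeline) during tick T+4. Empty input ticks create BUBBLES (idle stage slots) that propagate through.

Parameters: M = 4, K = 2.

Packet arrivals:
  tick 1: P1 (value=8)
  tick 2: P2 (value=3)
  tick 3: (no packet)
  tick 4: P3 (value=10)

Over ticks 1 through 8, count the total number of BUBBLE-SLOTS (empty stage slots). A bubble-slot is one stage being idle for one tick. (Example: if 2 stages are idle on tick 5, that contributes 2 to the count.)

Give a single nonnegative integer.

Tick 1: [PARSE:P1(v=8,ok=F), VALIDATE:-, TRANSFORM:-, EMIT:-] out:-; bubbles=3
Tick 2: [PARSE:P2(v=3,ok=F), VALIDATE:P1(v=8,ok=F), TRANSFORM:-, EMIT:-] out:-; bubbles=2
Tick 3: [PARSE:-, VALIDATE:P2(v=3,ok=F), TRANSFORM:P1(v=0,ok=F), EMIT:-] out:-; bubbles=2
Tick 4: [PARSE:P3(v=10,ok=F), VALIDATE:-, TRANSFORM:P2(v=0,ok=F), EMIT:P1(v=0,ok=F)] out:-; bubbles=1
Tick 5: [PARSE:-, VALIDATE:P3(v=10,ok=F), TRANSFORM:-, EMIT:P2(v=0,ok=F)] out:P1(v=0); bubbles=2
Tick 6: [PARSE:-, VALIDATE:-, TRANSFORM:P3(v=0,ok=F), EMIT:-] out:P2(v=0); bubbles=3
Tick 7: [PARSE:-, VALIDATE:-, TRANSFORM:-, EMIT:P3(v=0,ok=F)] out:-; bubbles=3
Tick 8: [PARSE:-, VALIDATE:-, TRANSFORM:-, EMIT:-] out:P3(v=0); bubbles=4
Total bubble-slots: 20

Answer: 20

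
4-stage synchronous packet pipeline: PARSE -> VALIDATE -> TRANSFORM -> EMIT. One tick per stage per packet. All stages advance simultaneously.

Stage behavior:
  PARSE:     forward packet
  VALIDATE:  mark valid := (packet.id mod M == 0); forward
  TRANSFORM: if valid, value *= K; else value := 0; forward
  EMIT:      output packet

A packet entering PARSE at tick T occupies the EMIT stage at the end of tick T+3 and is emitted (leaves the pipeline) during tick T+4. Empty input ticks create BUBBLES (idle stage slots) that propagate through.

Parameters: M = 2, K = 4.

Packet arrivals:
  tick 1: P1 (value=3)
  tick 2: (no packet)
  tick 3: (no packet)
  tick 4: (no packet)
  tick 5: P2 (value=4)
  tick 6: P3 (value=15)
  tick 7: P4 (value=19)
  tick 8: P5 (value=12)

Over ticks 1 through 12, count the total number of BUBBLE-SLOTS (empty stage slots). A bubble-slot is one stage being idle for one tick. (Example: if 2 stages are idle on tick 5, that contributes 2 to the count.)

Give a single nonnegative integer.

Tick 1: [PARSE:P1(v=3,ok=F), VALIDATE:-, TRANSFORM:-, EMIT:-] out:-; bubbles=3
Tick 2: [PARSE:-, VALIDATE:P1(v=3,ok=F), TRANSFORM:-, EMIT:-] out:-; bubbles=3
Tick 3: [PARSE:-, VALIDATE:-, TRANSFORM:P1(v=0,ok=F), EMIT:-] out:-; bubbles=3
Tick 4: [PARSE:-, VALIDATE:-, TRANSFORM:-, EMIT:P1(v=0,ok=F)] out:-; bubbles=3
Tick 5: [PARSE:P2(v=4,ok=F), VALIDATE:-, TRANSFORM:-, EMIT:-] out:P1(v=0); bubbles=3
Tick 6: [PARSE:P3(v=15,ok=F), VALIDATE:P2(v=4,ok=T), TRANSFORM:-, EMIT:-] out:-; bubbles=2
Tick 7: [PARSE:P4(v=19,ok=F), VALIDATE:P3(v=15,ok=F), TRANSFORM:P2(v=16,ok=T), EMIT:-] out:-; bubbles=1
Tick 8: [PARSE:P5(v=12,ok=F), VALIDATE:P4(v=19,ok=T), TRANSFORM:P3(v=0,ok=F), EMIT:P2(v=16,ok=T)] out:-; bubbles=0
Tick 9: [PARSE:-, VALIDATE:P5(v=12,ok=F), TRANSFORM:P4(v=76,ok=T), EMIT:P3(v=0,ok=F)] out:P2(v=16); bubbles=1
Tick 10: [PARSE:-, VALIDATE:-, TRANSFORM:P5(v=0,ok=F), EMIT:P4(v=76,ok=T)] out:P3(v=0); bubbles=2
Tick 11: [PARSE:-, VALIDATE:-, TRANSFORM:-, EMIT:P5(v=0,ok=F)] out:P4(v=76); bubbles=3
Tick 12: [PARSE:-, VALIDATE:-, TRANSFORM:-, EMIT:-] out:P5(v=0); bubbles=4
Total bubble-slots: 28

Answer: 28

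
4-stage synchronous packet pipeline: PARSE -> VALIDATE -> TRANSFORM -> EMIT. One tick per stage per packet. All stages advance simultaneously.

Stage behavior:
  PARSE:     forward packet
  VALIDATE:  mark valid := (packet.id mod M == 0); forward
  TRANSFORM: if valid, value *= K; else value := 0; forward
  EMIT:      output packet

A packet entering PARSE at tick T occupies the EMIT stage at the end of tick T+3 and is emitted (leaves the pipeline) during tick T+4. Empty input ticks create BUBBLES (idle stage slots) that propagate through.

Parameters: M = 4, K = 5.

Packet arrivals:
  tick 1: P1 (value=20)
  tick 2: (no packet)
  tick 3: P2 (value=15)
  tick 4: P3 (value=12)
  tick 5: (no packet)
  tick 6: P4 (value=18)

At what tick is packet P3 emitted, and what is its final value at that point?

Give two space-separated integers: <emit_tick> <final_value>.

Answer: 8 0

Derivation:
Tick 1: [PARSE:P1(v=20,ok=F), VALIDATE:-, TRANSFORM:-, EMIT:-] out:-; in:P1
Tick 2: [PARSE:-, VALIDATE:P1(v=20,ok=F), TRANSFORM:-, EMIT:-] out:-; in:-
Tick 3: [PARSE:P2(v=15,ok=F), VALIDATE:-, TRANSFORM:P1(v=0,ok=F), EMIT:-] out:-; in:P2
Tick 4: [PARSE:P3(v=12,ok=F), VALIDATE:P2(v=15,ok=F), TRANSFORM:-, EMIT:P1(v=0,ok=F)] out:-; in:P3
Tick 5: [PARSE:-, VALIDATE:P3(v=12,ok=F), TRANSFORM:P2(v=0,ok=F), EMIT:-] out:P1(v=0); in:-
Tick 6: [PARSE:P4(v=18,ok=F), VALIDATE:-, TRANSFORM:P3(v=0,ok=F), EMIT:P2(v=0,ok=F)] out:-; in:P4
Tick 7: [PARSE:-, VALIDATE:P4(v=18,ok=T), TRANSFORM:-, EMIT:P3(v=0,ok=F)] out:P2(v=0); in:-
Tick 8: [PARSE:-, VALIDATE:-, TRANSFORM:P4(v=90,ok=T), EMIT:-] out:P3(v=0); in:-
Tick 9: [PARSE:-, VALIDATE:-, TRANSFORM:-, EMIT:P4(v=90,ok=T)] out:-; in:-
Tick 10: [PARSE:-, VALIDATE:-, TRANSFORM:-, EMIT:-] out:P4(v=90); in:-
P3: arrives tick 4, valid=False (id=3, id%4=3), emit tick 8, final value 0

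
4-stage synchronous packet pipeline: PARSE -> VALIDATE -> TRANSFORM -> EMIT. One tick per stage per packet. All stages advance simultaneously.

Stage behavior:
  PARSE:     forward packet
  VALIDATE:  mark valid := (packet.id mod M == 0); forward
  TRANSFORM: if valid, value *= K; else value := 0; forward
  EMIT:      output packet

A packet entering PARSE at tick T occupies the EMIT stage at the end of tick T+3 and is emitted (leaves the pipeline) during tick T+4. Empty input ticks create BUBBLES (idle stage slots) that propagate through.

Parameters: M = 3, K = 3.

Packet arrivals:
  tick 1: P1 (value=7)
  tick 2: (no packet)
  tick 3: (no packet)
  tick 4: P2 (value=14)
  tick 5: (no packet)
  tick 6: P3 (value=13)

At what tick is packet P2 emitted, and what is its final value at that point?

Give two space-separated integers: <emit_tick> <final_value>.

Tick 1: [PARSE:P1(v=7,ok=F), VALIDATE:-, TRANSFORM:-, EMIT:-] out:-; in:P1
Tick 2: [PARSE:-, VALIDATE:P1(v=7,ok=F), TRANSFORM:-, EMIT:-] out:-; in:-
Tick 3: [PARSE:-, VALIDATE:-, TRANSFORM:P1(v=0,ok=F), EMIT:-] out:-; in:-
Tick 4: [PARSE:P2(v=14,ok=F), VALIDATE:-, TRANSFORM:-, EMIT:P1(v=0,ok=F)] out:-; in:P2
Tick 5: [PARSE:-, VALIDATE:P2(v=14,ok=F), TRANSFORM:-, EMIT:-] out:P1(v=0); in:-
Tick 6: [PARSE:P3(v=13,ok=F), VALIDATE:-, TRANSFORM:P2(v=0,ok=F), EMIT:-] out:-; in:P3
Tick 7: [PARSE:-, VALIDATE:P3(v=13,ok=T), TRANSFORM:-, EMIT:P2(v=0,ok=F)] out:-; in:-
Tick 8: [PARSE:-, VALIDATE:-, TRANSFORM:P3(v=39,ok=T), EMIT:-] out:P2(v=0); in:-
Tick 9: [PARSE:-, VALIDATE:-, TRANSFORM:-, EMIT:P3(v=39,ok=T)] out:-; in:-
Tick 10: [PARSE:-, VALIDATE:-, TRANSFORM:-, EMIT:-] out:P3(v=39); in:-
P2: arrives tick 4, valid=False (id=2, id%3=2), emit tick 8, final value 0

Answer: 8 0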